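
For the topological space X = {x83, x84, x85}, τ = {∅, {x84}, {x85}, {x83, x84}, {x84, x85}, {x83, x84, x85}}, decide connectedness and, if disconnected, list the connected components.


(X, τ) is disconnected; components = [{x85}, {x83, x84}].

Find clopen sets (U ∈ τ with X ∖ U ∈ τ):
  U = ∅, X ∖ U = {x83, x84, x85} — both open, so U is clopen.
  U = {x85}, X ∖ U = {x83, x84} — both open, so U is clopen.
  U = {x83, x84}, X ∖ U = {x85} — both open, so U is clopen.
  U = {x83, x84, x85}, X ∖ U = ∅ — both open, so U is clopen.
Nontrivial clopen(s) exist: e.g. {x85}. So (X, τ) is disconnected.
Compute connected components by grouping points that agree on all clopens:
  component: {x85}
  component: {x83, x84}


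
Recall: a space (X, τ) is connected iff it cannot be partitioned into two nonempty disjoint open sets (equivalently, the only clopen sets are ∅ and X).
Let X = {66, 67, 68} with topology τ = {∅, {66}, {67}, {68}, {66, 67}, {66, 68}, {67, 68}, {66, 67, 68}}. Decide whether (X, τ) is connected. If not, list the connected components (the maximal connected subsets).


(X, τ) is disconnected; components = [{66}, {67}, {68}].

Find clopen sets (U ∈ τ with X ∖ U ∈ τ):
  U = ∅, X ∖ U = {66, 67, 68} — both open, so U is clopen.
  U = {66}, X ∖ U = {67, 68} — both open, so U is clopen.
  U = {67}, X ∖ U = {66, 68} — both open, so U is clopen.
  U = {68}, X ∖ U = {66, 67} — both open, so U is clopen.
  U = {66, 67}, X ∖ U = {68} — both open, so U is clopen.
  U = {66, 68}, X ∖ U = {67} — both open, so U is clopen.
  U = {67, 68}, X ∖ U = {66} — both open, so U is clopen.
  U = {66, 67, 68}, X ∖ U = ∅ — both open, so U is clopen.
Nontrivial clopen(s) exist: e.g. {67}. So (X, τ) is disconnected.
Compute connected components by grouping points that agree on all clopens:
  component: {66}
  component: {67}
  component: {68}


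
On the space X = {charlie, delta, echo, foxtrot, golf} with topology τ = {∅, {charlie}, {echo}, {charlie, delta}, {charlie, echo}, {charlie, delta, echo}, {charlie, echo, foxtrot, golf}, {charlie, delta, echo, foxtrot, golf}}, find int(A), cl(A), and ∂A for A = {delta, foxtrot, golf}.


int(A) = ∅, cl(A) = {delta, foxtrot, golf}, ∂A = {delta, foxtrot, golf}.

Closed sets in (X, τ) are complements of opens:
  closed(X, τ) = {∅, {delta}, {foxtrot, golf}, {delta, foxtrot, golf}, {echo, foxtrot, golf}, {charlie, delta, foxtrot, golf}, {delta, echo, foxtrot, golf}, {charlie, delta, echo, foxtrot, golf}}.
int(A) = ⋃ {U ∈ τ : U ⊆ A}. Opens contained in A: ∅.
Taking the union of these: int(A) = ∅.
cl(A) = ⋂ {C closed : A ⊆ C}. Closed sets containing A: {delta, foxtrot, golf}, {charlie, delta, foxtrot, golf}, {delta, echo, foxtrot, golf}, {charlie, delta, echo, foxtrot, golf}.
Intersecting these: cl(A) = {delta, foxtrot, golf}.
∂A = cl(A) ∖ int(A) = {delta, foxtrot, golf} ∖ ∅ = {delta, foxtrot, golf}.


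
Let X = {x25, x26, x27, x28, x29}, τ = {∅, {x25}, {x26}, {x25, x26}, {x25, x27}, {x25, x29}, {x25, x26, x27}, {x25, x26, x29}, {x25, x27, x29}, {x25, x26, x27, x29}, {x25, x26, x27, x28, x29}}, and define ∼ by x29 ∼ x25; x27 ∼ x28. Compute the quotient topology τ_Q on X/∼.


X/∼ = {[x25=x29], [x26], [x27=x28]}; |τ_Q| = 5.

Equivalence classes: [x25=x29], [x26], [x27=x28].
Quotient map π: X → X/∼ sends x25 ↦ [x25=x29], x26 ↦ [x26], x27 ↦ [x27=x28], x28 ↦ [x27=x28], x29 ↦ [x25=x29].
For each subset V ⊆ X/∼, compute π^{-1}(V) ⊆ X and check whether π^{-1}(V) ∈ τ. V is open in τ_Q iff π^{-1}(V) ∈ τ.
  V = {}: π^{-1}(V) = ∅ ∈ τ ✓.
  V = {[x25=x29]}: π^{-1}(V) = {x25, x29} ∈ τ ✓.
  V = {[x26]}: π^{-1}(V) = {x26} ∈ τ ✓.
  V = {[x25=x29], [x26]}: π^{-1}(V) = {x25, x26, x29} ∈ τ ✓.
  V = {[x27=x28]}: π^{-1}(V) = {x27, x28} ∉ τ ✗.
  V = {[x25=x29], [x27=x28]}: π^{-1}(V) = {x25, x27, x28, x29} ∉ τ ✗.
  V = {[x26], [x27=x28]}: π^{-1}(V) = {x26, x27, x28} ∉ τ ✗.
  V = {[x25=x29], [x26], [x27=x28]}: π^{-1}(V) = {x25, x26, x27, x28, x29} ∈ τ ✓.
Open sets in the quotient: τ_Q = {{}, {[x25=x29]}, {[x26]}, {[x25=x29], [x26]}, {[x25=x29], [x26], [x27=x28]}} (5 elements).


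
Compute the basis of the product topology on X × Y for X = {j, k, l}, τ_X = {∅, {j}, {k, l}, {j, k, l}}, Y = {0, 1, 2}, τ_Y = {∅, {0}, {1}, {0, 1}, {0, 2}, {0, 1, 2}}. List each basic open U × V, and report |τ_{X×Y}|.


Basis B = {∅ × ∅, {j} × {0}, {j} × {1}, {j} × {0, 1}, {j} × {0, 2}, {k, l} × {0}, {k, l} × {1}, {j} × {0, 1, 2}, {j, k, l} × {0}, {j, k, l} × {1}, {k, l} × {0, 1}, {k, l} × {0, 2}, {j, k, l} × {0, 1}, {j, k, l} × {0, 2}, {k, l} × {0, 1, 2}, {j, k, l} × {0, 1, 2}}; |τ_{X×Y}| = 36.

Enumerate products U × V with U ∈ τ_X, V ∈ τ_Y (deduplicated):
  ∅ × ∅ = {} (∅)
  {j} × {0} = {(j,0)}
  {j} × {1} = {(j,1)}
  {j} × {0, 1} = {(j,0), (j,1)}
  {j} × {0, 2} = {(j,0), (j,2)}
  {k, l} × {0} = {(k,0), (l,0)}
  {k, l} × {1} = {(k,1), (l,1)}
  {j} × {0, 1, 2} = {(j,0), (j,1), (j,2)}
  {j, k, l} × {0} = {(j,0), (k,0), (l,0)}
  {j, k, l} × {1} = {(j,1), (k,1), (l,1)}
  {k, l} × {0, 1} = {(k,0), (k,1), (l,0), (l,1)}
  {k, l} × {0, 2} = {(k,0), (k,2), (l,0), (l,2)}
  {j, k, l} × {0, 1} = {(j,0), (j,1), (k,0), (k,1), (l,0), (l,1)}
  {j, k, l} × {0, 2} = {(j,0), (j,2), (k,0), (k,2), (l,0), (l,2)}
  {k, l} × {0, 1, 2} = {(k,0), (k,1), (k,2), (l,0), (l,1), (l,2)}
  {j, k, l} × {0, 1, 2} = {(j,0), (j,1), (j,2), (k,0), (k,1), (k,2), (l,0), (l,1), (l,2)}
These 16 distinct sets form the basis B.
Close under arbitrary unions to get τ_{X×Y}; counting gives |τ_{X×Y}| = 36.


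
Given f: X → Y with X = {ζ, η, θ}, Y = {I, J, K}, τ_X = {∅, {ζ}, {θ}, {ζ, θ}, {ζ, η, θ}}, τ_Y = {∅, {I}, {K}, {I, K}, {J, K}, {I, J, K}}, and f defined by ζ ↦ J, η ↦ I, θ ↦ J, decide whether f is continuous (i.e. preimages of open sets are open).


f is NOT continuous.

Compute f^{-1}(U) for each U ∈ τ_Y:
  U = ∅: f^{-1}(U) = ∅ ∈ τ_X ✓.
  U = {I}: f^{-1}(U) = {η} ∉ τ_X ✗.
  U = {K}: f^{-1}(U) = ∅ ∈ τ_X ✓.
  U = {I, K}: f^{-1}(U) = {η} ∉ τ_X ✗.
  U = {J, K}: f^{-1}(U) = {ζ, θ} ∈ τ_X ✓.
  U = {I, J, K}: f^{-1}(U) = {ζ, η, θ} ∈ τ_X ✓.
Found U = {I} with f^{-1}(U) = {η} not in τ_X. Therefore f is NOT continuous.


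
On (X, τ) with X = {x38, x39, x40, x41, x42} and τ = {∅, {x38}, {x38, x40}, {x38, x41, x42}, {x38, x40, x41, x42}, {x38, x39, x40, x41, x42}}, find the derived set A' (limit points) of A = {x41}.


A' = {x39, x42}

For each x ∈ X, list the open sets U ∈ τ with x ∈ U, then check whether U ∩ (A ∖ {x}) ≠ ∅ for every such U.
  x = x38: open {x38} ∋ x has {x38} ∩ (A ∖ {x38}) = ∅, so x is NOT a limit point.
  x = x39: opens ∋ x are {x38, x39, x40, x41, x42}; each meets A ∖ {x39}, so x IS a limit point.
  x = x40: open {x38, x40} ∋ x has {x38, x40} ∩ (A ∖ {x40}) = ∅, so x is NOT a limit point.
  x = x41: open {x38, x41, x42} ∋ x has {x38, x41, x42} ∩ (A ∖ {x41}) = ∅, so x is NOT a limit point.
  x = x42: opens ∋ x are {x38, x41, x42}, {x38, x40, x41, x42}, {x38, x39, x40, x41, x42}; each meets A ∖ {x42}, so x IS a limit point.
Collecting: A' = {x39, x42}.


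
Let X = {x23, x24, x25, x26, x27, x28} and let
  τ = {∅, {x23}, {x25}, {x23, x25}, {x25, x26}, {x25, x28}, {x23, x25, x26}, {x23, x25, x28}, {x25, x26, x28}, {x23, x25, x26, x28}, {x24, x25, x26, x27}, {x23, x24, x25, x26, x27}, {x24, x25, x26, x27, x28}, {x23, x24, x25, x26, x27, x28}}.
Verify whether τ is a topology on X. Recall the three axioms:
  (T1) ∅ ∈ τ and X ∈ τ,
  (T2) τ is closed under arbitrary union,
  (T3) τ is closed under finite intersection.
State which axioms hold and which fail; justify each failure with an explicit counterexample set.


τ IS a topology on X.

Axiom (T1): ∅ ∈ τ? Yes; X ∈ τ? Yes.
Axiom (T2/T3): check pairwise unions and intersections of members of τ.
All pairwise intersections and unions checked — each lies in τ. Therefore τ satisfies (T1), (T2), (T3): it IS a topology on X.


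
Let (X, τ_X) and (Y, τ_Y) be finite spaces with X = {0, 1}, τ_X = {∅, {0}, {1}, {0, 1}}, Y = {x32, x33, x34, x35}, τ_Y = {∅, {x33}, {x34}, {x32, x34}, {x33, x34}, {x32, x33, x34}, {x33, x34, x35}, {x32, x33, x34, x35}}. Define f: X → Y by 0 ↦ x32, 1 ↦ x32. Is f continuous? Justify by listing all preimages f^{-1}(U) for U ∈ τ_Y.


f IS continuous.

Compute f^{-1}(U) for each U ∈ τ_Y:
  U = ∅: f^{-1}(U) = ∅ ∈ τ_X ✓.
  U = {x33}: f^{-1}(U) = ∅ ∈ τ_X ✓.
  U = {x34}: f^{-1}(U) = ∅ ∈ τ_X ✓.
  U = {x32, x34}: f^{-1}(U) = {0, 1} ∈ τ_X ✓.
  U = {x33, x34}: f^{-1}(U) = ∅ ∈ τ_X ✓.
  U = {x32, x33, x34}: f^{-1}(U) = {0, 1} ∈ τ_X ✓.
  U = {x33, x34, x35}: f^{-1}(U) = ∅ ∈ τ_X ✓.
  U = {x32, x33, x34, x35}: f^{-1}(U) = {0, 1} ∈ τ_X ✓.
Every preimage lies in τ_X, so f IS continuous.


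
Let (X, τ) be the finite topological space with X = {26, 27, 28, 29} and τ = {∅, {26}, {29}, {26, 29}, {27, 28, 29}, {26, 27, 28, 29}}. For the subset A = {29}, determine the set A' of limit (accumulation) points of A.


A' = {27, 28}

For each x ∈ X, list the open sets U ∈ τ with x ∈ U, then check whether U ∩ (A ∖ {x}) ≠ ∅ for every such U.
  x = 26: open {26} ∋ x has {26} ∩ (A ∖ {26}) = ∅, so x is NOT a limit point.
  x = 27: opens ∋ x are {27, 28, 29}, {26, 27, 28, 29}; each meets A ∖ {27}, so x IS a limit point.
  x = 28: opens ∋ x are {27, 28, 29}, {26, 27, 28, 29}; each meets A ∖ {28}, so x IS a limit point.
  x = 29: open {29} ∋ x has {29} ∩ (A ∖ {29}) = ∅, so x is NOT a limit point.
Collecting: A' = {27, 28}.


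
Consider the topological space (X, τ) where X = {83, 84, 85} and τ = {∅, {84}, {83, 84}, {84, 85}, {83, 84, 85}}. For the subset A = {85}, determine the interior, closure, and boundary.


int(A) = ∅, cl(A) = {85}, ∂A = {85}.

Closed sets in (X, τ) are complements of opens:
  closed(X, τ) = {∅, {83}, {85}, {83, 85}, {83, 84, 85}}.
int(A) = ⋃ {U ∈ τ : U ⊆ A}. Opens contained in A: ∅.
Taking the union of these: int(A) = ∅.
cl(A) = ⋂ {C closed : A ⊆ C}. Closed sets containing A: {85}, {83, 85}, {83, 84, 85}.
Intersecting these: cl(A) = {85}.
∂A = cl(A) ∖ int(A) = {85} ∖ ∅ = {85}.


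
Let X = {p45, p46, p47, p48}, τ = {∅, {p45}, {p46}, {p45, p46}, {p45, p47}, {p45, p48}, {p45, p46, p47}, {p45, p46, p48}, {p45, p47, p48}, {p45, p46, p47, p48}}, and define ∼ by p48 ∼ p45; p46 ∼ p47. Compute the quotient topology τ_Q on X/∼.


X/∼ = {[p45=p48], [p46=p47]}; |τ_Q| = 3.

Equivalence classes: [p45=p48], [p46=p47].
Quotient map π: X → X/∼ sends p45 ↦ [p45=p48], p46 ↦ [p46=p47], p47 ↦ [p46=p47], p48 ↦ [p45=p48].
For each subset V ⊆ X/∼, compute π^{-1}(V) ⊆ X and check whether π^{-1}(V) ∈ τ. V is open in τ_Q iff π^{-1}(V) ∈ τ.
  V = {}: π^{-1}(V) = ∅ ∈ τ ✓.
  V = {[p45=p48]}: π^{-1}(V) = {p45, p48} ∈ τ ✓.
  V = {[p46=p47]}: π^{-1}(V) = {p46, p47} ∉ τ ✗.
  V = {[p45=p48], [p46=p47]}: π^{-1}(V) = {p45, p46, p47, p48} ∈ τ ✓.
Open sets in the quotient: τ_Q = {{}, {[p45=p48]}, {[p45=p48], [p46=p47]}} (3 elements).


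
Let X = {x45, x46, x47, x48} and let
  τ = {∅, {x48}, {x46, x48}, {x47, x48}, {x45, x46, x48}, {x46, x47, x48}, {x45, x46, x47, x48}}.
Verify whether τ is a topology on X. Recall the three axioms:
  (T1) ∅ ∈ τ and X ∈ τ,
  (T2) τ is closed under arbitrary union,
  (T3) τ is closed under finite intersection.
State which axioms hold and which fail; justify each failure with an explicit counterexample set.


τ IS a topology on X.

Axiom (T1): ∅ ∈ τ? Yes; X ∈ τ? Yes.
Axiom (T2/T3): check pairwise unions and intersections of members of τ.
All pairwise intersections and unions checked — each lies in τ. Therefore τ satisfies (T1), (T2), (T3): it IS a topology on X.


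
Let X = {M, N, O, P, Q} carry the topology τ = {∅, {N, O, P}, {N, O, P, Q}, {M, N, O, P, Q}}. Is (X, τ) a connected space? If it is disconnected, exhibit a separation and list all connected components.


(X, τ) is connected.

Find clopen sets (U ∈ τ with X ∖ U ∈ τ):
  U = ∅, X ∖ U = {M, N, O, P, Q} — both open, so U is clopen.
  U = {M, N, O, P, Q}, X ∖ U = ∅ — both open, so U is clopen.
Only trivial clopens (∅ and X) exist, so (X, τ) is connected.
Compute connected components by grouping points that agree on all clopens:
  component: {M, N, O, P, Q}


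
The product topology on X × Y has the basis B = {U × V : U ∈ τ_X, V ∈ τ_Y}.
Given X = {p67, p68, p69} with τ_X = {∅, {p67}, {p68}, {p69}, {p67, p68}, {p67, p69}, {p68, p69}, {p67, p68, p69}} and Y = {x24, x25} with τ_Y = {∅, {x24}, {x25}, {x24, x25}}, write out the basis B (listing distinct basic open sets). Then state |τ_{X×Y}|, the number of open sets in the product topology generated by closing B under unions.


Basis B = {∅ × ∅, {p67} × {x24}, {p67} × {x25}, {p68} × {x24}, {p68} × {x25}, {p69} × {x24}, {p69} × {x25}, {p67} × {x24, x25}, {p67, p68} × {x24}, {p67, p69} × {x24}, {p67, p68} × {x25}, {p67, p69} × {x25}, {p68} × {x24, x25}, {p68, p69} × {x24}, {p68, p69} × {x25}, {p69} × {x24, x25}, {p67, p68, p69} × {x24}, {p67, p68, p69} × {x25}, {p67, p68} × {x24, x25}, {p67, p69} × {x24, x25}, {p68, p69} × {x24, x25}, {p67, p68, p69} × {x24, x25}}; |τ_{X×Y}| = 64.

Enumerate products U × V with U ∈ τ_X, V ∈ τ_Y (deduplicated):
  ∅ × ∅ = {} (∅)
  {p67} × {x24} = {(p67,x24)}
  {p67} × {x25} = {(p67,x25)}
  {p68} × {x24} = {(p68,x24)}
  {p68} × {x25} = {(p68,x25)}
  {p69} × {x24} = {(p69,x24)}
  {p69} × {x25} = {(p69,x25)}
  {p67} × {x24, x25} = {(p67,x24), (p67,x25)}
  {p67, p68} × {x24} = {(p67,x24), (p68,x24)}
  {p67, p69} × {x24} = {(p67,x24), (p69,x24)}
  {p67, p68} × {x25} = {(p67,x25), (p68,x25)}
  {p67, p69} × {x25} = {(p67,x25), (p69,x25)}
  {p68} × {x24, x25} = {(p68,x24), (p68,x25)}
  {p68, p69} × {x24} = {(p68,x24), (p69,x24)}
  {p68, p69} × {x25} = {(p68,x25), (p69,x25)}
  {p69} × {x24, x25} = {(p69,x24), (p69,x25)}
  {p67, p68, p69} × {x24} = {(p67,x24), (p68,x24), (p69,x24)}
  {p67, p68, p69} × {x25} = {(p67,x25), (p68,x25), (p69,x25)}
  {p67, p68} × {x24, x25} = {(p67,x24), (p67,x25), (p68,x24), (p68,x25)}
  {p67, p69} × {x24, x25} = {(p67,x24), (p67,x25), (p69,x24), (p69,x25)}
  {p68, p69} × {x24, x25} = {(p68,x24), (p68,x25), (p69,x24), (p69,x25)}
  {p67, p68, p69} × {x24, x25} = {(p67,x24), (p67,x25), (p68,x24), (p68,x25), (p69,x24), (p69,x25)}
These 22 distinct sets form the basis B.
Close under arbitrary unions to get τ_{X×Y}; counting gives |τ_{X×Y}| = 64.


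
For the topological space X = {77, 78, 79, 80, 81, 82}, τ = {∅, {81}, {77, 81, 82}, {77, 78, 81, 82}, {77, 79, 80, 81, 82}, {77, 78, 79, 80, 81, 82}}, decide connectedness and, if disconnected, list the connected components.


(X, τ) is connected.

Find clopen sets (U ∈ τ with X ∖ U ∈ τ):
  U = ∅, X ∖ U = {77, 78, 79, 80, 81, 82} — both open, so U is clopen.
  U = {77, 78, 79, 80, 81, 82}, X ∖ U = ∅ — both open, so U is clopen.
Only trivial clopens (∅ and X) exist, so (X, τ) is connected.
Compute connected components by grouping points that agree on all clopens:
  component: {77, 78, 79, 80, 81, 82}


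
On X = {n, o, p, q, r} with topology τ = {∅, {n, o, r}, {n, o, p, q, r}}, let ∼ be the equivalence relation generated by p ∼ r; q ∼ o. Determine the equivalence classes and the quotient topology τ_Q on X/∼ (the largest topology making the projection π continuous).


X/∼ = {[n], [o=q], [p=r]}; |τ_Q| = 2.

Equivalence classes: [n], [o=q], [p=r].
Quotient map π: X → X/∼ sends n ↦ [n], o ↦ [o=q], p ↦ [p=r], q ↦ [o=q], r ↦ [p=r].
For each subset V ⊆ X/∼, compute π^{-1}(V) ⊆ X and check whether π^{-1}(V) ∈ τ. V is open in τ_Q iff π^{-1}(V) ∈ τ.
  V = {}: π^{-1}(V) = ∅ ∈ τ ✓.
  V = {[n]}: π^{-1}(V) = {n} ∉ τ ✗.
  V = {[o=q]}: π^{-1}(V) = {o, q} ∉ τ ✗.
  V = {[n], [o=q]}: π^{-1}(V) = {n, o, q} ∉ τ ✗.
  V = {[p=r]}: π^{-1}(V) = {p, r} ∉ τ ✗.
  V = {[n], [p=r]}: π^{-1}(V) = {n, p, r} ∉ τ ✗.
  V = {[o=q], [p=r]}: π^{-1}(V) = {o, p, q, r} ∉ τ ✗.
  V = {[n], [o=q], [p=r]}: π^{-1}(V) = {n, o, p, q, r} ∈ τ ✓.
Open sets in the quotient: τ_Q = {{}, {[n], [o=q], [p=r]}} (2 elements).


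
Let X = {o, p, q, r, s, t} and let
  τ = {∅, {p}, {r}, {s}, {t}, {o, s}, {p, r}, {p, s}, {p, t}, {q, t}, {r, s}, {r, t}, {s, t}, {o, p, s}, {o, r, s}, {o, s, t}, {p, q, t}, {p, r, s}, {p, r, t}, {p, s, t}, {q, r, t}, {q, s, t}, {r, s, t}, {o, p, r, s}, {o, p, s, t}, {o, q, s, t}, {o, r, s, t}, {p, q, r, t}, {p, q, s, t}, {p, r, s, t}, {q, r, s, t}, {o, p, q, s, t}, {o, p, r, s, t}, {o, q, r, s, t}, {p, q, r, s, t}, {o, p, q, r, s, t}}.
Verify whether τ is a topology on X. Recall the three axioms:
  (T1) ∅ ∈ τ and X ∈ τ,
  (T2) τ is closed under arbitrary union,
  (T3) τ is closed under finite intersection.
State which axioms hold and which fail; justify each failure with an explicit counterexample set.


τ IS a topology on X.

Axiom (T1): ∅ ∈ τ? Yes; X ∈ τ? Yes.
Axiom (T2/T3): check pairwise unions and intersections of members of τ.
All pairwise intersections and unions checked — each lies in τ. Therefore τ satisfies (T1), (T2), (T3): it IS a topology on X.


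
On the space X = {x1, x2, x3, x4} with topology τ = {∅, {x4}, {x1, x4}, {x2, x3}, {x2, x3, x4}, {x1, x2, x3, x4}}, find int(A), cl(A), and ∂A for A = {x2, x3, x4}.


int(A) = {x2, x3, x4}, cl(A) = {x1, x2, x3, x4}, ∂A = {x1}.

Closed sets in (X, τ) are complements of opens:
  closed(X, τ) = {∅, {x1}, {x1, x4}, {x2, x3}, {x1, x2, x3}, {x1, x2, x3, x4}}.
int(A) = ⋃ {U ∈ τ : U ⊆ A}. Opens contained in A: ∅, {x4}, {x2, x3}, {x2, x3, x4}.
Taking the union of these: int(A) = {x2, x3, x4}.
cl(A) = ⋂ {C closed : A ⊆ C}. Closed sets containing A: {x1, x2, x3, x4}.
Intersecting these: cl(A) = {x1, x2, x3, x4}.
∂A = cl(A) ∖ int(A) = {x1, x2, x3, x4} ∖ {x2, x3, x4} = {x1}.


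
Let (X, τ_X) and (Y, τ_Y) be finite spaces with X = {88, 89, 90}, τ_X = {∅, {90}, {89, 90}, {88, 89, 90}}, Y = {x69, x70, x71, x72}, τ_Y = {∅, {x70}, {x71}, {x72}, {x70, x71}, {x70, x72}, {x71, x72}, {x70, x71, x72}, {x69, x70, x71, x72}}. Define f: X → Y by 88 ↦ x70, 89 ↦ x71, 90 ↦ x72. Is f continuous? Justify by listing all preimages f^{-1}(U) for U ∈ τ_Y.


f is NOT continuous.

Compute f^{-1}(U) for each U ∈ τ_Y:
  U = ∅: f^{-1}(U) = ∅ ∈ τ_X ✓.
  U = {x70}: f^{-1}(U) = {88} ∉ τ_X ✗.
  U = {x71}: f^{-1}(U) = {89} ∉ τ_X ✗.
  U = {x72}: f^{-1}(U) = {90} ∈ τ_X ✓.
  U = {x70, x71}: f^{-1}(U) = {88, 89} ∉ τ_X ✗.
  U = {x70, x72}: f^{-1}(U) = {88, 90} ∉ τ_X ✗.
  U = {x71, x72}: f^{-1}(U) = {89, 90} ∈ τ_X ✓.
  U = {x70, x71, x72}: f^{-1}(U) = {88, 89, 90} ∈ τ_X ✓.
  U = {x69, x70, x71, x72}: f^{-1}(U) = {88, 89, 90} ∈ τ_X ✓.
Found U = {x70} with f^{-1}(U) = {88} not in τ_X. Therefore f is NOT continuous.


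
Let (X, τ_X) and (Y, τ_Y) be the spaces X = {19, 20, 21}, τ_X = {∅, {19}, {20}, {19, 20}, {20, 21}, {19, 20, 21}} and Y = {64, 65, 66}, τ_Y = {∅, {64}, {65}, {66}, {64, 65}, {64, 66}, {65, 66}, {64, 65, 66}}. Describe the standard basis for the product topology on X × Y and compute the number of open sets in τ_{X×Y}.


Basis B = {∅ × ∅, {19} × {64}, {19} × {65}, {19} × {66}, {20} × {64}, {20} × {65}, {20} × {66}, {19} × {64, 65}, {19} × {64, 66}, {19, 20} × {64}, {19} × {65, 66}, {19, 20} × {65}, {19, 20} × {66}, {20} × {64, 65}, {20} × {64, 66}, {20, 21} × {64}, {20} × {65, 66}, {20, 21} × {65}, {20, 21} × {66}, {19} × {64, 65, 66}, {19, 20, 21} × {64}, {19, 20, 21} × {65}, {19, 20, 21} × {66}, {20} × {64, 65, 66}, {19, 20} × {64, 65}, {19, 20} × {64, 66}, {19, 20} × {65, 66}, {20, 21} × {64, 65}, {20, 21} × {64, 66}, {20, 21} × {65, 66}, {19, 20} × {64, 65, 66}, {19, 20, 21} × {64, 65}, {19, 20, 21} × {64, 66}, {19, 20, 21} × {65, 66}, {20, 21} × {64, 65, 66}, {19, 20, 21} × {64, 65, 66}}; |τ_{X×Y}| = 216.

Enumerate products U × V with U ∈ τ_X, V ∈ τ_Y (deduplicated):
  ∅ × ∅ = {} (∅)
  {19} × {64} = {(19,64)}
  {19} × {65} = {(19,65)}
  {19} × {66} = {(19,66)}
  {20} × {64} = {(20,64)}
  {20} × {65} = {(20,65)}
  {20} × {66} = {(20,66)}
  {19} × {64, 65} = {(19,64), (19,65)}
  {19} × {64, 66} = {(19,64), (19,66)}
  {19, 20} × {64} = {(19,64), (20,64)}
  {19} × {65, 66} = {(19,65), (19,66)}
  {19, 20} × {65} = {(19,65), (20,65)}
  {19, 20} × {66} = {(19,66), (20,66)}
  {20} × {64, 65} = {(20,64), (20,65)}
  {20} × {64, 66} = {(20,64), (20,66)}
  {20, 21} × {64} = {(20,64), (21,64)}
  {20} × {65, 66} = {(20,65), (20,66)}
  {20, 21} × {65} = {(20,65), (21,65)}
  {20, 21} × {66} = {(20,66), (21,66)}
  {19} × {64, 65, 66} = {(19,64), (19,65), (19,66)}
  {19, 20, 21} × {64} = {(19,64), (20,64), (21,64)}
  {19, 20, 21} × {65} = {(19,65), (20,65), (21,65)}
  {19, 20, 21} × {66} = {(19,66), (20,66), (21,66)}
  {20} × {64, 65, 66} = {(20,64), (20,65), (20,66)}
  {19, 20} × {64, 65} = {(19,64), (19,65), (20,64), (20,65)}
  {19, 20} × {64, 66} = {(19,64), (19,66), (20,64), (20,66)}
  {19, 20} × {65, 66} = {(19,65), (19,66), (20,65), (20,66)}
  {20, 21} × {64, 65} = {(20,64), (20,65), (21,64), (21,65)}
  {20, 21} × {64, 66} = {(20,64), (20,66), (21,64), (21,66)}
  {20, 21} × {65, 66} = {(20,65), (20,66), (21,65), (21,66)}
  {19, 20} × {64, 65, 66} = {(19,64), (19,65), (19,66), (20,64), (20,65), (20,66)}
  {19, 20, 21} × {64, 65} = {(19,64), (19,65), (20,64), (20,65), (21,64), (21,65)}
  {19, 20, 21} × {64, 66} = {(19,64), (19,66), (20,64), (20,66), (21,64), (21,66)}
  {19, 20, 21} × {65, 66} = {(19,65), (19,66), (20,65), (20,66), (21,65), (21,66)}
  {20, 21} × {64, 65, 66} = {(20,64), (20,65), (20,66), (21,64), (21,65), (21,66)}
  {19, 20, 21} × {64, 65, 66} = {(19,64), (19,65), (19,66), (20,64), (20,65), (20,66), (21,64), (21,65), (21,66)}
These 36 distinct sets form the basis B.
Close under arbitrary unions to get τ_{X×Y}; counting gives |τ_{X×Y}| = 216.


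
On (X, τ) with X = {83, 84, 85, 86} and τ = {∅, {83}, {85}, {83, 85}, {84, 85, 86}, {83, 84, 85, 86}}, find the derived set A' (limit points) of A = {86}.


A' = {84}

For each x ∈ X, list the open sets U ∈ τ with x ∈ U, then check whether U ∩ (A ∖ {x}) ≠ ∅ for every such U.
  x = 83: open {83} ∋ x has {83} ∩ (A ∖ {83}) = ∅, so x is NOT a limit point.
  x = 84: opens ∋ x are {84, 85, 86}, {83, 84, 85, 86}; each meets A ∖ {84}, so x IS a limit point.
  x = 85: open {85} ∋ x has {85} ∩ (A ∖ {85}) = ∅, so x is NOT a limit point.
  x = 86: open {84, 85, 86} ∋ x has {84, 85, 86} ∩ (A ∖ {86}) = ∅, so x is NOT a limit point.
Collecting: A' = {84}.


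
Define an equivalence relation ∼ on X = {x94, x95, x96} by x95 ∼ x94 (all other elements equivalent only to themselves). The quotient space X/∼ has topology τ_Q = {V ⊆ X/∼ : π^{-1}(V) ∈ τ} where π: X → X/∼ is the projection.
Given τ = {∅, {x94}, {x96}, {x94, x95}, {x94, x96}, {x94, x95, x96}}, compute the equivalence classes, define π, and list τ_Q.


X/∼ = {[x94=x95], [x96]}; |τ_Q| = 4.

Equivalence classes: [x94=x95], [x96].
Quotient map π: X → X/∼ sends x94 ↦ [x94=x95], x95 ↦ [x94=x95], x96 ↦ [x96].
For each subset V ⊆ X/∼, compute π^{-1}(V) ⊆ X and check whether π^{-1}(V) ∈ τ. V is open in τ_Q iff π^{-1}(V) ∈ τ.
  V = {}: π^{-1}(V) = ∅ ∈ τ ✓.
  V = {[x94=x95]}: π^{-1}(V) = {x94, x95} ∈ τ ✓.
  V = {[x96]}: π^{-1}(V) = {x96} ∈ τ ✓.
  V = {[x94=x95], [x96]}: π^{-1}(V) = {x94, x95, x96} ∈ τ ✓.
Open sets in the quotient: τ_Q = {{}, {[x94=x95]}, {[x96]}, {[x94=x95], [x96]}} (4 elements).


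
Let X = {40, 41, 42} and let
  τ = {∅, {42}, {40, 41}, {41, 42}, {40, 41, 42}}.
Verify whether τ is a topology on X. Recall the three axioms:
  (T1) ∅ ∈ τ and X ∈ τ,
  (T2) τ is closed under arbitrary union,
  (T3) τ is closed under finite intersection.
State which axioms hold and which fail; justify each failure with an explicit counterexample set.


τ is NOT a topology on X.

Axiom (T1): ∅ ∈ τ? Yes; X ∈ τ? Yes.
Axiom (T2/T3): check pairwise unions and intersections of members of τ.
Counterexample for (T3): {40, 41} ∩ {41, 42} = {41} ∉ τ. Therefore τ is NOT a topology.


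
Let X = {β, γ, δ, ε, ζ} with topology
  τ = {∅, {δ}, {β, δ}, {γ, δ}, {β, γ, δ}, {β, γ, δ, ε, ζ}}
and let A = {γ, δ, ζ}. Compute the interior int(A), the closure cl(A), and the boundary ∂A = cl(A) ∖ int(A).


int(A) = {γ, δ}, cl(A) = {β, γ, δ, ε, ζ}, ∂A = {β, ε, ζ}.

Closed sets in (X, τ) are complements of opens:
  closed(X, τ) = {∅, {ε, ζ}, {β, ε, ζ}, {γ, ε, ζ}, {β, γ, ε, ζ}, {β, γ, δ, ε, ζ}}.
int(A) = ⋃ {U ∈ τ : U ⊆ A}. Opens contained in A: ∅, {δ}, {γ, δ}.
Taking the union of these: int(A) = {γ, δ}.
cl(A) = ⋂ {C closed : A ⊆ C}. Closed sets containing A: {β, γ, δ, ε, ζ}.
Intersecting these: cl(A) = {β, γ, δ, ε, ζ}.
∂A = cl(A) ∖ int(A) = {β, γ, δ, ε, ζ} ∖ {γ, δ} = {β, ε, ζ}.


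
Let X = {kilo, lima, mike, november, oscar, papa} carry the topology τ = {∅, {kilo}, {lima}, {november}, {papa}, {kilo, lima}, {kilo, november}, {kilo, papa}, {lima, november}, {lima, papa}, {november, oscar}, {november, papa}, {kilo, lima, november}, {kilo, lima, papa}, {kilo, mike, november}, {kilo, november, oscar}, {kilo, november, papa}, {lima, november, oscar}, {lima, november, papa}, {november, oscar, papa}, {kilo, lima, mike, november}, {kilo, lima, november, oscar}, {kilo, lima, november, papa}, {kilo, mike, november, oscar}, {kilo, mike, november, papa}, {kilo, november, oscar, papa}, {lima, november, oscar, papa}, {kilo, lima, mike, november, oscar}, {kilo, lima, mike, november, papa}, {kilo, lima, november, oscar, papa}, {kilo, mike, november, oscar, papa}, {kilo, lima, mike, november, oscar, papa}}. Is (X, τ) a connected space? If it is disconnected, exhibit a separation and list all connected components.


(X, τ) is disconnected; components = [{lima}, {papa}, {kilo, mike, november, oscar}].

Find clopen sets (U ∈ τ with X ∖ U ∈ τ):
  U = ∅, X ∖ U = {kilo, lima, mike, november, oscar, papa} — both open, so U is clopen.
  U = {lima}, X ∖ U = {kilo, mike, november, oscar, papa} — both open, so U is clopen.
  U = {papa}, X ∖ U = {kilo, lima, mike, november, oscar} — both open, so U is clopen.
  U = {lima, papa}, X ∖ U = {kilo, mike, november, oscar} — both open, so U is clopen.
  U = {kilo, mike, november, oscar}, X ∖ U = {lima, papa} — both open, so U is clopen.
  U = {kilo, lima, mike, november, oscar}, X ∖ U = {papa} — both open, so U is clopen.
  U = {kilo, mike, november, oscar, papa}, X ∖ U = {lima} — both open, so U is clopen.
  U = {kilo, lima, mike, november, oscar, papa}, X ∖ U = ∅ — both open, so U is clopen.
Nontrivial clopen(s) exist: e.g. {lima}. So (X, τ) is disconnected.
Compute connected components by grouping points that agree on all clopens:
  component: {lima}
  component: {papa}
  component: {kilo, mike, november, oscar}


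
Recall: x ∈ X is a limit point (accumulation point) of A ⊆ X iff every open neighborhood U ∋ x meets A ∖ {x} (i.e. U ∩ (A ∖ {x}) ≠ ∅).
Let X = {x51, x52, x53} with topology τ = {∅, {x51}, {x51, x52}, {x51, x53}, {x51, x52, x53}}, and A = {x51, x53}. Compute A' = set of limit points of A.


A' = {x52, x53}

For each x ∈ X, list the open sets U ∈ τ with x ∈ U, then check whether U ∩ (A ∖ {x}) ≠ ∅ for every such U.
  x = x51: open {x51} ∋ x has {x51} ∩ (A ∖ {x51}) = ∅, so x is NOT a limit point.
  x = x52: opens ∋ x are {x51, x52}, {x51, x52, x53}; each meets A ∖ {x52}, so x IS a limit point.
  x = x53: opens ∋ x are {x51, x53}, {x51, x52, x53}; each meets A ∖ {x53}, so x IS a limit point.
Collecting: A' = {x52, x53}.


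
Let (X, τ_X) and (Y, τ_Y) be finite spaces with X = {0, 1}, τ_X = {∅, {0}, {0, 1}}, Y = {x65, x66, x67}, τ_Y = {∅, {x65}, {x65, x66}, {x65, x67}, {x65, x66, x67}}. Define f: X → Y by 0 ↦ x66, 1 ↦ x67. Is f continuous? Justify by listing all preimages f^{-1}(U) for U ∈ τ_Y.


f is NOT continuous.

Compute f^{-1}(U) for each U ∈ τ_Y:
  U = ∅: f^{-1}(U) = ∅ ∈ τ_X ✓.
  U = {x65}: f^{-1}(U) = ∅ ∈ τ_X ✓.
  U = {x65, x66}: f^{-1}(U) = {0} ∈ τ_X ✓.
  U = {x65, x67}: f^{-1}(U) = {1} ∉ τ_X ✗.
  U = {x65, x66, x67}: f^{-1}(U) = {0, 1} ∈ τ_X ✓.
Found U = {x65, x67} with f^{-1}(U) = {1} not in τ_X. Therefore f is NOT continuous.


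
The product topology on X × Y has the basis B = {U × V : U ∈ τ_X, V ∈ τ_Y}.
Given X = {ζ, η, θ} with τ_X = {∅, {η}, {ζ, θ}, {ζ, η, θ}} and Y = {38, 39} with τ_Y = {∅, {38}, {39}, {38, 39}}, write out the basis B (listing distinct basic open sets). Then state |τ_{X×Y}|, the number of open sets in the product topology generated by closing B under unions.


Basis B = {∅ × ∅, {η} × {38}, {η} × {39}, {ζ, θ} × {38}, {ζ, θ} × {39}, {η} × {38, 39}, {ζ, η, θ} × {38}, {ζ, η, θ} × {39}, {ζ, θ} × {38, 39}, {ζ, η, θ} × {38, 39}}; |τ_{X×Y}| = 16.

Enumerate products U × V with U ∈ τ_X, V ∈ τ_Y (deduplicated):
  ∅ × ∅ = {} (∅)
  {η} × {38} = {(η,38)}
  {η} × {39} = {(η,39)}
  {ζ, θ} × {38} = {(ζ,38), (θ,38)}
  {ζ, θ} × {39} = {(ζ,39), (θ,39)}
  {η} × {38, 39} = {(η,38), (η,39)}
  {ζ, η, θ} × {38} = {(ζ,38), (η,38), (θ,38)}
  {ζ, η, θ} × {39} = {(ζ,39), (η,39), (θ,39)}
  {ζ, θ} × {38, 39} = {(ζ,38), (ζ,39), (θ,38), (θ,39)}
  {ζ, η, θ} × {38, 39} = {(ζ,38), (ζ,39), (η,38), (η,39), (θ,38), (θ,39)}
These 10 distinct sets form the basis B.
Close under arbitrary unions to get τ_{X×Y}; counting gives |τ_{X×Y}| = 16.


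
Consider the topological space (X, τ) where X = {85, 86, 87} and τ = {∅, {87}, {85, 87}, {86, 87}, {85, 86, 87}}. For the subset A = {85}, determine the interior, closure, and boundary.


int(A) = ∅, cl(A) = {85}, ∂A = {85}.

Closed sets in (X, τ) are complements of opens:
  closed(X, τ) = {∅, {85}, {86}, {85, 86}, {85, 86, 87}}.
int(A) = ⋃ {U ∈ τ : U ⊆ A}. Opens contained in A: ∅.
Taking the union of these: int(A) = ∅.
cl(A) = ⋂ {C closed : A ⊆ C}. Closed sets containing A: {85}, {85, 86}, {85, 86, 87}.
Intersecting these: cl(A) = {85}.
∂A = cl(A) ∖ int(A) = {85} ∖ ∅ = {85}.


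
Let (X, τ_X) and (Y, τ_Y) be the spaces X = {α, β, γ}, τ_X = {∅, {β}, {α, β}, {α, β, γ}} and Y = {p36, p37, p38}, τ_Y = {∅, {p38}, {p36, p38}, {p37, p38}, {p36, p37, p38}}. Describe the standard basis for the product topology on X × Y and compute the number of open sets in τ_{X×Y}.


Basis B = {∅ × ∅, {β} × {p38}, {α, β} × {p38}, {β} × {p36, p38}, {β} × {p37, p38}, {α, β, γ} × {p38}, {β} × {p36, p37, p38}, {α, β} × {p36, p38}, {α, β} × {p37, p38}, {α, β} × {p36, p37, p38}, {α, β, γ} × {p36, p38}, {α, β, γ} × {p37, p38}, {α, β, γ} × {p36, p37, p38}}; |τ_{X×Y}| = 30.

Enumerate products U × V with U ∈ τ_X, V ∈ τ_Y (deduplicated):
  ∅ × ∅ = {} (∅)
  {β} × {p38} = {(β,p38)}
  {α, β} × {p38} = {(α,p38), (β,p38)}
  {β} × {p36, p38} = {(β,p36), (β,p38)}
  {β} × {p37, p38} = {(β,p37), (β,p38)}
  {α, β, γ} × {p38} = {(α,p38), (β,p38), (γ,p38)}
  {β} × {p36, p37, p38} = {(β,p36), (β,p37), (β,p38)}
  {α, β} × {p36, p38} = {(α,p36), (α,p38), (β,p36), (β,p38)}
  {α, β} × {p37, p38} = {(α,p37), (α,p38), (β,p37), (β,p38)}
  {α, β} × {p36, p37, p38} = {(α,p36), (α,p37), (α,p38), (β,p36), (β,p37), (β,p38)}
  {α, β, γ} × {p36, p38} = {(α,p36), (α,p38), (β,p36), (β,p38), (γ,p36), (γ,p38)}
  {α, β, γ} × {p37, p38} = {(α,p37), (α,p38), (β,p37), (β,p38), (γ,p37), (γ,p38)}
  {α, β, γ} × {p36, p37, p38} = {(α,p36), (α,p37), (α,p38), (β,p36), (β,p37), (β,p38), (γ,p36), (γ,p37), (γ,p38)}
These 13 distinct sets form the basis B.
Close under arbitrary unions to get τ_{X×Y}; counting gives |τ_{X×Y}| = 30.


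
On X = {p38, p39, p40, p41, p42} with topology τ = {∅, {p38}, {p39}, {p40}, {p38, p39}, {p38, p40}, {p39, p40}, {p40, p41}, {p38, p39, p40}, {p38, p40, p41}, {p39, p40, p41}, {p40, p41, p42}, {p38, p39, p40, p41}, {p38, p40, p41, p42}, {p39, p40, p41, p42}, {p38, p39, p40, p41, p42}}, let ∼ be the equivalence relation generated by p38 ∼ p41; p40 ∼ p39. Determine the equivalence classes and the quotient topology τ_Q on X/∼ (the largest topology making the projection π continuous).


X/∼ = {[p38=p41], [p39=p40], [p42]}; |τ_Q| = 4.

Equivalence classes: [p38=p41], [p39=p40], [p42].
Quotient map π: X → X/∼ sends p38 ↦ [p38=p41], p39 ↦ [p39=p40], p40 ↦ [p39=p40], p41 ↦ [p38=p41], p42 ↦ [p42].
For each subset V ⊆ X/∼, compute π^{-1}(V) ⊆ X and check whether π^{-1}(V) ∈ τ. V is open in τ_Q iff π^{-1}(V) ∈ τ.
  V = {}: π^{-1}(V) = ∅ ∈ τ ✓.
  V = {[p38=p41]}: π^{-1}(V) = {p38, p41} ∉ τ ✗.
  V = {[p39=p40]}: π^{-1}(V) = {p39, p40} ∈ τ ✓.
  V = {[p38=p41], [p39=p40]}: π^{-1}(V) = {p38, p39, p40, p41} ∈ τ ✓.
  V = {[p42]}: π^{-1}(V) = {p42} ∉ τ ✗.
  V = {[p38=p41], [p42]}: π^{-1}(V) = {p38, p41, p42} ∉ τ ✗.
  V = {[p39=p40], [p42]}: π^{-1}(V) = {p39, p40, p42} ∉ τ ✗.
  V = {[p38=p41], [p39=p40], [p42]}: π^{-1}(V) = {p38, p39, p40, p41, p42} ∈ τ ✓.
Open sets in the quotient: τ_Q = {{}, {[p39=p40]}, {[p38=p41], [p39=p40]}, {[p38=p41], [p39=p40], [p42]}} (4 elements).


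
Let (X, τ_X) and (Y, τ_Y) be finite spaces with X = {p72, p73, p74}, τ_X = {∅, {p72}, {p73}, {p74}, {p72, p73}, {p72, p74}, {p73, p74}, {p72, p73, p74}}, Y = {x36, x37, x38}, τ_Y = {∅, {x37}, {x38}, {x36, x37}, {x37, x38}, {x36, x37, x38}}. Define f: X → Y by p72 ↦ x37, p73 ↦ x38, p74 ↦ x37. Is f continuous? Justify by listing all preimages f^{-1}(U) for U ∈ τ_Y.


f IS continuous.

Compute f^{-1}(U) for each U ∈ τ_Y:
  U = ∅: f^{-1}(U) = ∅ ∈ τ_X ✓.
  U = {x37}: f^{-1}(U) = {p72, p74} ∈ τ_X ✓.
  U = {x38}: f^{-1}(U) = {p73} ∈ τ_X ✓.
  U = {x36, x37}: f^{-1}(U) = {p72, p74} ∈ τ_X ✓.
  U = {x37, x38}: f^{-1}(U) = {p72, p73, p74} ∈ τ_X ✓.
  U = {x36, x37, x38}: f^{-1}(U) = {p72, p73, p74} ∈ τ_X ✓.
Every preimage lies in τ_X, so f IS continuous.


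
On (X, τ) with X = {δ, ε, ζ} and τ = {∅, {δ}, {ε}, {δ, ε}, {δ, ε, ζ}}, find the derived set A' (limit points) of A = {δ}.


A' = {ζ}

For each x ∈ X, list the open sets U ∈ τ with x ∈ U, then check whether U ∩ (A ∖ {x}) ≠ ∅ for every such U.
  x = δ: open {δ} ∋ x has {δ} ∩ (A ∖ {δ}) = ∅, so x is NOT a limit point.
  x = ε: open {ε} ∋ x has {ε} ∩ (A ∖ {ε}) = ∅, so x is NOT a limit point.
  x = ζ: opens ∋ x are {δ, ε, ζ}; each meets A ∖ {ζ}, so x IS a limit point.
Collecting: A' = {ζ}.


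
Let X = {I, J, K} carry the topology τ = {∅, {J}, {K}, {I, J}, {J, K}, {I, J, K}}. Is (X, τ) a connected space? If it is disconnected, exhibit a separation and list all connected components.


(X, τ) is disconnected; components = [{K}, {I, J}].

Find clopen sets (U ∈ τ with X ∖ U ∈ τ):
  U = ∅, X ∖ U = {I, J, K} — both open, so U is clopen.
  U = {K}, X ∖ U = {I, J} — both open, so U is clopen.
  U = {I, J}, X ∖ U = {K} — both open, so U is clopen.
  U = {I, J, K}, X ∖ U = ∅ — both open, so U is clopen.
Nontrivial clopen(s) exist: e.g. {I, J}. So (X, τ) is disconnected.
Compute connected components by grouping points that agree on all clopens:
  component: {K}
  component: {I, J}


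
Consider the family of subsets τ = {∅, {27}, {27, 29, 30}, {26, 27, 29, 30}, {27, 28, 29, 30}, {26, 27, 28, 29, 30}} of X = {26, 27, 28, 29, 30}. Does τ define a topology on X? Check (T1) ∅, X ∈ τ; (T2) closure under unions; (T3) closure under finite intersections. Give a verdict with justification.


τ IS a topology on X.

Axiom (T1): ∅ ∈ τ? Yes; X ∈ τ? Yes.
Axiom (T2/T3): check pairwise unions and intersections of members of τ.
All pairwise intersections and unions checked — each lies in τ. Therefore τ satisfies (T1), (T2), (T3): it IS a topology on X.


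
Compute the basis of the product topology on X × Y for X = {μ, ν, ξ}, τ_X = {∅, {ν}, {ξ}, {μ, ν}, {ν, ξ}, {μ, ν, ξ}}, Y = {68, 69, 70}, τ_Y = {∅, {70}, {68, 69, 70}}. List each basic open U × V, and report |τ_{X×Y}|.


Basis B = {∅ × ∅, {ν} × {70}, {ξ} × {70}, {μ, ν} × {70}, {ν, ξ} × {70}, {μ, ν, ξ} × {70}, {ν} × {68, 69, 70}, {ξ} × {68, 69, 70}, {μ, ν} × {68, 69, 70}, {ν, ξ} × {68, 69, 70}, {μ, ν, ξ} × {68, 69, 70}}; |τ_{X×Y}| = 18.

Enumerate products U × V with U ∈ τ_X, V ∈ τ_Y (deduplicated):
  ∅ × ∅ = {} (∅)
  {ν} × {70} = {(ν,70)}
  {ξ} × {70} = {(ξ,70)}
  {μ, ν} × {70} = {(μ,70), (ν,70)}
  {ν, ξ} × {70} = {(ν,70), (ξ,70)}
  {μ, ν, ξ} × {70} = {(μ,70), (ν,70), (ξ,70)}
  {ν} × {68, 69, 70} = {(ν,68), (ν,69), (ν,70)}
  {ξ} × {68, 69, 70} = {(ξ,68), (ξ,69), (ξ,70)}
  {μ, ν} × {68, 69, 70} = {(μ,68), (μ,69), (μ,70), (ν,68), (ν,69), (ν,70)}
  {ν, ξ} × {68, 69, 70} = {(ν,68), (ν,69), (ν,70), (ξ,68), (ξ,69), (ξ,70)}
  {μ, ν, ξ} × {68, 69, 70} = {(μ,68), (μ,69), (μ,70), (ν,68), (ν,69), (ν,70), (ξ,68), (ξ,69), (ξ,70)}
These 11 distinct sets form the basis B.
Close under arbitrary unions to get τ_{X×Y}; counting gives |τ_{X×Y}| = 18.


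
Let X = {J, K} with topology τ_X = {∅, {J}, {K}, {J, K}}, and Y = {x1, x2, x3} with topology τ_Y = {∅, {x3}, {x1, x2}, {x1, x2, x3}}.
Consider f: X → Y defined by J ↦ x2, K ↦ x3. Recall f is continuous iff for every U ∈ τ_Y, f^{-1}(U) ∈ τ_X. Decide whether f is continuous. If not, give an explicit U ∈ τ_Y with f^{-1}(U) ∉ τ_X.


f IS continuous.

Compute f^{-1}(U) for each U ∈ τ_Y:
  U = ∅: f^{-1}(U) = ∅ ∈ τ_X ✓.
  U = {x3}: f^{-1}(U) = {K} ∈ τ_X ✓.
  U = {x1, x2}: f^{-1}(U) = {J} ∈ τ_X ✓.
  U = {x1, x2, x3}: f^{-1}(U) = {J, K} ∈ τ_X ✓.
Every preimage lies in τ_X, so f IS continuous.


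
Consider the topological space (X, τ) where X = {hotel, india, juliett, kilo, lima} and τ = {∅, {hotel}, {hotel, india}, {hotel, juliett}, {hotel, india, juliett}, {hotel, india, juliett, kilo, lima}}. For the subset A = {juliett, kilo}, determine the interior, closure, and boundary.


int(A) = ∅, cl(A) = {juliett, kilo, lima}, ∂A = {juliett, kilo, lima}.

Closed sets in (X, τ) are complements of opens:
  closed(X, τ) = {∅, {kilo, lima}, {india, kilo, lima}, {juliett, kilo, lima}, {india, juliett, kilo, lima}, {hotel, india, juliett, kilo, lima}}.
int(A) = ⋃ {U ∈ τ : U ⊆ A}. Opens contained in A: ∅.
Taking the union of these: int(A) = ∅.
cl(A) = ⋂ {C closed : A ⊆ C}. Closed sets containing A: {juliett, kilo, lima}, {india, juliett, kilo, lima}, {hotel, india, juliett, kilo, lima}.
Intersecting these: cl(A) = {juliett, kilo, lima}.
∂A = cl(A) ∖ int(A) = {juliett, kilo, lima} ∖ ∅ = {juliett, kilo, lima}.


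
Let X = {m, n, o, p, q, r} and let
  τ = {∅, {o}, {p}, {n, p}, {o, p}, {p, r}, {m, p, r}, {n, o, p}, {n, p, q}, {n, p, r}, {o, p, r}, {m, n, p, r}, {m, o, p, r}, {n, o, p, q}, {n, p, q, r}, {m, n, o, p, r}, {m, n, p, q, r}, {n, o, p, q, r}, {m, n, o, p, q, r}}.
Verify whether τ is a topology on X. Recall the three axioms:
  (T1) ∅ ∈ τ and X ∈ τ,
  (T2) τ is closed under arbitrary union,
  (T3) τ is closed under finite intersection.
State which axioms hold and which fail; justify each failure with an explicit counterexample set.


τ is NOT a topology on X.

Axiom (T1): ∅ ∈ τ? Yes; X ∈ τ? Yes.
Axiom (T2/T3): check pairwise unions and intersections of members of τ.
Counterexample for (T2): {o} ∪ {n, p, r} = {n, o, p, r} ∉ τ. Therefore τ is NOT a topology.


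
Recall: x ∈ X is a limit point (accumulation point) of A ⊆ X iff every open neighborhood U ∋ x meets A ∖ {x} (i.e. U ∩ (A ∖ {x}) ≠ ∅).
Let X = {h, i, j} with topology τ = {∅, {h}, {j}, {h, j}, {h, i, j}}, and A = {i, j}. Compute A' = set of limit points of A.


A' = {i}

For each x ∈ X, list the open sets U ∈ τ with x ∈ U, then check whether U ∩ (A ∖ {x}) ≠ ∅ for every such U.
  x = h: open {h} ∋ x has {h} ∩ (A ∖ {h}) = ∅, so x is NOT a limit point.
  x = i: opens ∋ x are {h, i, j}; each meets A ∖ {i}, so x IS a limit point.
  x = j: open {j} ∋ x has {j} ∩ (A ∖ {j}) = ∅, so x is NOT a limit point.
Collecting: A' = {i}.
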